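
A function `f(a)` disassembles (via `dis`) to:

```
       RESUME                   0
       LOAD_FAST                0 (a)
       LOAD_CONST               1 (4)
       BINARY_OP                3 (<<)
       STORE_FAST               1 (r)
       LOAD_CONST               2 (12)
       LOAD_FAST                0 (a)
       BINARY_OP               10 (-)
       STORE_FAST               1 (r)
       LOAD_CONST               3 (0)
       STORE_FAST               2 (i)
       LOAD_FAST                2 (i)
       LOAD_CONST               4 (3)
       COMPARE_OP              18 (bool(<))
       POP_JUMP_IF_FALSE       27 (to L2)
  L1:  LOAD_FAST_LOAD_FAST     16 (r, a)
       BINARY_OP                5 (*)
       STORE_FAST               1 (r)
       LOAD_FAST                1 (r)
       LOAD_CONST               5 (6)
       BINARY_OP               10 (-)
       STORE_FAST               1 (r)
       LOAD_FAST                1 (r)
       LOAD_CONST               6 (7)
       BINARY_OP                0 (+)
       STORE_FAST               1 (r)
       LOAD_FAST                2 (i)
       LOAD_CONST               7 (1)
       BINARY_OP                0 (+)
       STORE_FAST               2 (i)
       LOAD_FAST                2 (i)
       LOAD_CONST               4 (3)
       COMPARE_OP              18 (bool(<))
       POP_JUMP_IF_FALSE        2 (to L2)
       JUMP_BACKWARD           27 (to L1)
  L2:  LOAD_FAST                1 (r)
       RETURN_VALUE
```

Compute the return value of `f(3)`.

256

LOAD_FAST a → push 3
LOAD_CONST → push 4
BINARY_OP << → 3 << 4 = 48
STORE_FAST r → r=48
LOAD_CONST → push 12
LOAD_FAST a → push 3
BINARY_OP - → 12 - 3 = 9
STORE_FAST r → r=9
LOAD_CONST → push 0
STORE_FAST i → i=0
LOAD_FAST i → push 0
LOAD_CONST → push 3
COMPARE_OP bool(<) → 0 vs 3 = True
POP_JUMP_IF_FALSE → pop True; no jump
LOAD_FAST_LOAD_FAST r,a → push 9,3
BINARY_OP * → 9 * 3 = 27
STORE_FAST r → r=27
LOAD_FAST r → push 27
LOAD_CONST → push 6
BINARY_OP - → 27 - 6 = 21
STORE_FAST r → r=21
LOAD_FAST r → push 21
LOAD_CONST → push 7
BINARY_OP + → 21 + 7 = 28
STORE_FAST r → r=28
LOAD_FAST i → push 0
LOAD_CONST → push 1
BINARY_OP + → 0 + 1 = 1
STORE_FAST i → i=1
LOAD_FAST i → push 1
LOAD_CONST → push 3
COMPARE_OP bool(<) → 1 vs 3 = True
POP_JUMP_IF_FALSE → pop True; no jump
LOAD_FAST_LOAD_FAST r,a → push 28,3
BINARY_OP * → 28 * 3 = 84
STORE_FAST r → r=84
LOAD_FAST r → push 84
LOAD_CONST → push 6
BINARY_OP - → 84 - 6 = 78
STORE_FAST r → r=78
LOAD_FAST r → push 78
LOAD_CONST → push 7
BINARY_OP + → 78 + 7 = 85
STORE_FAST r → r=85
LOAD_FAST i → push 1
LOAD_CONST → push 1
BINARY_OP + → 1 + 1 = 2
STORE_FAST i → i=2
LOAD_FAST i → push 2
LOAD_CONST → push 3
COMPARE_OP bool(<) → 2 vs 3 = True
POP_JUMP_IF_FALSE → pop True; no jump
LOAD_FAST_LOAD_FAST r,a → push 85,3
BINARY_OP * → 85 * 3 = 255
STORE_FAST r → r=255
LOAD_FAST r → push 255
LOAD_CONST → push 6
BINARY_OP - → 255 - 6 = 249
STORE_FAST r → r=249
LOAD_FAST r → push 249
LOAD_CONST → push 7
BINARY_OP + → 249 + 7 = 256
STORE_FAST r → r=256
LOAD_FAST i → push 2
LOAD_CONST → push 1
BINARY_OP + → 2 + 1 = 3
STORE_FAST i → i=3
LOAD_FAST i → push 3
LOAD_CONST → push 3
COMPARE_OP bool(<) → 3 vs 3 = False
POP_JUMP_IF_FALSE → pop False; jump
LOAD_FAST r → push 256
RETURN_VALUE → return 256.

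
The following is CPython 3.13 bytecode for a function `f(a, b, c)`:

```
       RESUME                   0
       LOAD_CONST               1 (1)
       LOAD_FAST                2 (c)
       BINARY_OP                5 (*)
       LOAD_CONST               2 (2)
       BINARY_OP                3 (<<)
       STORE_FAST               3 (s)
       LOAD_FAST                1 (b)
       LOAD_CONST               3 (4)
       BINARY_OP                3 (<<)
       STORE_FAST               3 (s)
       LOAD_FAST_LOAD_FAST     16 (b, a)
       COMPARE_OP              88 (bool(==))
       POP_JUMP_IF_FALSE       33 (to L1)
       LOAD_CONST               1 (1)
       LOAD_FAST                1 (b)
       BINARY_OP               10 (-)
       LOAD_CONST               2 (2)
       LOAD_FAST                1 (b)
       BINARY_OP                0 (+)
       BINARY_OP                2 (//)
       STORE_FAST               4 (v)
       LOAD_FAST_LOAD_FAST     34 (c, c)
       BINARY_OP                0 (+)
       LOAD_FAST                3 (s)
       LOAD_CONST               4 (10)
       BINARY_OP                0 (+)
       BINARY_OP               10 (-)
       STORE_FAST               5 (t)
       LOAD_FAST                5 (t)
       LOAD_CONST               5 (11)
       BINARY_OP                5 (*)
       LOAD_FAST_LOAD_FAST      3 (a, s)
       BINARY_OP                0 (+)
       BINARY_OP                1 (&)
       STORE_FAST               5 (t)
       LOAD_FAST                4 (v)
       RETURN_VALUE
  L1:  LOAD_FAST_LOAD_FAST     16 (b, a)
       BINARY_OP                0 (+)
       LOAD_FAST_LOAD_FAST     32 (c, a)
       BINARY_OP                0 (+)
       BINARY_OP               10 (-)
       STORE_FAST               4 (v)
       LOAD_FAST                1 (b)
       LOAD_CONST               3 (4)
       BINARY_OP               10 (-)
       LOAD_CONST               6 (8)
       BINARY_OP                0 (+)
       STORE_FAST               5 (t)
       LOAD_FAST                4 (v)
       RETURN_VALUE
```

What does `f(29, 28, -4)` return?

32

LOAD_CONST → push 1. Stack: [1]
LOAD_FAST c → push -4. Stack: [1, -4]
BINARY_OP * → 1 * -4 = -4. Stack: [-4]
LOAD_CONST → push 2. Stack: [-4, 2]
BINARY_OP << → -4 << 2 = -16. Stack: [-16]
STORE_FAST s → s=-16. Stack: []
LOAD_FAST b → push 28. Stack: [28]
LOAD_CONST → push 4. Stack: [28, 4]
BINARY_OP << → 28 << 4 = 448. Stack: [448]
STORE_FAST s → s=448. Stack: []
LOAD_FAST_LOAD_FAST b,a → push 28,29. Stack: [28, 29]
COMPARE_OP bool(==) → 28 vs 29 = False. Stack: [False]
POP_JUMP_IF_FALSE → pop False; jump. Stack: []
LOAD_FAST_LOAD_FAST b,a → push 28,29. Stack: [28, 29]
BINARY_OP + → 28 + 29 = 57. Stack: [57]
LOAD_FAST_LOAD_FAST c,a → push -4,29. Stack: [57, -4, 29]
BINARY_OP + → -4 + 29 = 25. Stack: [57, 25]
BINARY_OP - → 57 - 25 = 32. Stack: [32]
STORE_FAST v → v=32. Stack: []
LOAD_FAST b → push 28. Stack: [28]
LOAD_CONST → push 4. Stack: [28, 4]
BINARY_OP - → 28 - 4 = 24. Stack: [24]
LOAD_CONST → push 8. Stack: [24, 8]
BINARY_OP + → 24 + 8 = 32. Stack: [32]
STORE_FAST t → t=32. Stack: []
LOAD_FAST v → push 32. Stack: [32]
RETURN_VALUE → return 32.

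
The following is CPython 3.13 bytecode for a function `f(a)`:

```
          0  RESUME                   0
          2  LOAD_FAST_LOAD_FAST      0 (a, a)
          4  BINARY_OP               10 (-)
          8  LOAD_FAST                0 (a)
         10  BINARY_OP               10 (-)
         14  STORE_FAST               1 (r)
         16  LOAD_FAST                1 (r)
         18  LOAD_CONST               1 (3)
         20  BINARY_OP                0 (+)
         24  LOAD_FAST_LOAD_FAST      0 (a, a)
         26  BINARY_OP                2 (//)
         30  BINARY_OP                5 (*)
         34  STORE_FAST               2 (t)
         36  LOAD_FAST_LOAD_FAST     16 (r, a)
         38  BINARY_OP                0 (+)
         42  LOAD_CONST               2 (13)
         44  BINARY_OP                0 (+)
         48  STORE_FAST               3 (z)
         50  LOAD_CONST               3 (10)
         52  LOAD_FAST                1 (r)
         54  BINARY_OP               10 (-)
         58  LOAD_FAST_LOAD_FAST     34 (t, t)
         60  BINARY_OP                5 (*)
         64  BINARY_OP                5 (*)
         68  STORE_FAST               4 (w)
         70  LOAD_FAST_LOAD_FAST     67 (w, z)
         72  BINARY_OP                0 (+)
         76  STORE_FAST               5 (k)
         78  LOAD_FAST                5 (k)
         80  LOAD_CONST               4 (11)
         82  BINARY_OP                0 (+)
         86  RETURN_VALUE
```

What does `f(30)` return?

LOAD_FAST_LOAD_FAST a,a → push 30,30. Stack: [30, 30]
BINARY_OP - → 30 - 30 = 0. Stack: [0]
LOAD_FAST a → push 30. Stack: [0, 30]
BINARY_OP - → 0 - 30 = -30. Stack: [-30]
STORE_FAST r → r=-30. Stack: []
LOAD_FAST r → push -30. Stack: [-30]
LOAD_CONST → push 3. Stack: [-30, 3]
BINARY_OP + → -30 + 3 = -27. Stack: [-27]
LOAD_FAST_LOAD_FAST a,a → push 30,30. Stack: [-27, 30, 30]
BINARY_OP // → 30 // 30 = 1. Stack: [-27, 1]
BINARY_OP * → -27 * 1 = -27. Stack: [-27]
STORE_FAST t → t=-27. Stack: []
LOAD_FAST_LOAD_FAST r,a → push -30,30. Stack: [-30, 30]
BINARY_OP + → -30 + 30 = 0. Stack: [0]
LOAD_CONST → push 13. Stack: [0, 13]
BINARY_OP + → 0 + 13 = 13. Stack: [13]
STORE_FAST z → z=13. Stack: []
LOAD_CONST → push 10. Stack: [10]
LOAD_FAST r → push -30. Stack: [10, -30]
BINARY_OP - → 10 - -30 = 40. Stack: [40]
LOAD_FAST_LOAD_FAST t,t → push -27,-27. Stack: [40, -27, -27]
BINARY_OP * → -27 * -27 = 729. Stack: [40, 729]
BINARY_OP * → 40 * 729 = 29160. Stack: [29160]
STORE_FAST w → w=29160. Stack: []
LOAD_FAST_LOAD_FAST w,z → push 29160,13. Stack: [29160, 13]
BINARY_OP + → 29160 + 13 = 29173. Stack: [29173]
STORE_FAST k → k=29173. Stack: []
LOAD_FAST k → push 29173. Stack: [29173]
LOAD_CONST → push 11. Stack: [29173, 11]
BINARY_OP + → 29173 + 11 = 29184. Stack: [29184]
RETURN_VALUE → return 29184.

29184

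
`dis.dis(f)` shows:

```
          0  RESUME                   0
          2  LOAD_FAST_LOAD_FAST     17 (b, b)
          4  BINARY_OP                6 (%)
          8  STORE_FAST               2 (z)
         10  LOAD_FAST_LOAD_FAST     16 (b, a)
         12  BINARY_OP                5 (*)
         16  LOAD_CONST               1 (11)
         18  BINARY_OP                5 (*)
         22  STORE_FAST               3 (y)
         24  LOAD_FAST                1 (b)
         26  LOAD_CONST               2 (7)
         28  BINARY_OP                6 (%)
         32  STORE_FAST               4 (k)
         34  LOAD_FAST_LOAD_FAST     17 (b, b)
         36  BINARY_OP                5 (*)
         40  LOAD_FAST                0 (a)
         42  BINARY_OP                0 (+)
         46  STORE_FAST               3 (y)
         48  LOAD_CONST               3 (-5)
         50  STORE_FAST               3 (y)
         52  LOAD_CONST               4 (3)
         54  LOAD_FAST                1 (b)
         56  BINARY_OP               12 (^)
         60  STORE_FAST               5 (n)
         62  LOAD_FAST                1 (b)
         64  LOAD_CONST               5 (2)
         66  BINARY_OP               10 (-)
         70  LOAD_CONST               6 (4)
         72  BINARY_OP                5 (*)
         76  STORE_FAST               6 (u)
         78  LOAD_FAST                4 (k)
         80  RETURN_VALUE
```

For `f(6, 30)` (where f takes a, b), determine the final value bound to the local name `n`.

29

LOAD_FAST_LOAD_FAST b,b → push 30,30. Stack: [30, 30]
BINARY_OP % → 30 % 30 = 0. Stack: [0]
STORE_FAST z → z=0. Stack: []
LOAD_FAST_LOAD_FAST b,a → push 30,6. Stack: [30, 6]
BINARY_OP * → 30 * 6 = 180. Stack: [180]
LOAD_CONST → push 11. Stack: [180, 11]
BINARY_OP * → 180 * 11 = 1980. Stack: [1980]
STORE_FAST y → y=1980. Stack: []
LOAD_FAST b → push 30. Stack: [30]
LOAD_CONST → push 7. Stack: [30, 7]
BINARY_OP % → 30 % 7 = 2. Stack: [2]
STORE_FAST k → k=2. Stack: []
LOAD_FAST_LOAD_FAST b,b → push 30,30. Stack: [30, 30]
BINARY_OP * → 30 * 30 = 900. Stack: [900]
LOAD_FAST a → push 6. Stack: [900, 6]
BINARY_OP + → 900 + 6 = 906. Stack: [906]
STORE_FAST y → y=906. Stack: []
LOAD_CONST → push -5. Stack: [-5]
STORE_FAST y → y=-5. Stack: []
LOAD_CONST → push 3. Stack: [3]
LOAD_FAST b → push 30. Stack: [3, 30]
BINARY_OP ^ → 3 ^ 30 = 29. Stack: [29]
STORE_FAST n → n=29. Stack: []
LOAD_FAST b → push 30. Stack: [30]
LOAD_CONST → push 2. Stack: [30, 2]
BINARY_OP - → 30 - 2 = 28. Stack: [28]
LOAD_CONST → push 4. Stack: [28, 4]
BINARY_OP * → 28 * 4 = 112. Stack: [112]
STORE_FAST u → u=112. Stack: []
LOAD_FAST k → push 2. Stack: [2]
RETURN_VALUE → return 2.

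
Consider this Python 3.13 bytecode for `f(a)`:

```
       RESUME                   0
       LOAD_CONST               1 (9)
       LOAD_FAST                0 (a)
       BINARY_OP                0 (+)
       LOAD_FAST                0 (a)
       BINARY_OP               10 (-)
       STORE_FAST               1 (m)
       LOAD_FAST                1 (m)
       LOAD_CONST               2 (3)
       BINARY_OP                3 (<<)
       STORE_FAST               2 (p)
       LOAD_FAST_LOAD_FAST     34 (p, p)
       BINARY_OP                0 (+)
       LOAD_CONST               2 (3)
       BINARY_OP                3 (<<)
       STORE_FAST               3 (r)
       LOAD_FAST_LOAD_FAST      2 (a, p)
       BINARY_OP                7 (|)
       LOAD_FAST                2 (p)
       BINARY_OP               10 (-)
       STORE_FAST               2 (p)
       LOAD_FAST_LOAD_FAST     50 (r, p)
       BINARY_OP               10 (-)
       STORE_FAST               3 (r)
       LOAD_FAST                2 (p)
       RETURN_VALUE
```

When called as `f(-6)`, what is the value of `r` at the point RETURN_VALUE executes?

LOAD_CONST → push 9. Stack: [9]
LOAD_FAST a → push -6. Stack: [9, -6]
BINARY_OP + → 9 + -6 = 3. Stack: [3]
LOAD_FAST a → push -6. Stack: [3, -6]
BINARY_OP - → 3 - -6 = 9. Stack: [9]
STORE_FAST m → m=9. Stack: []
LOAD_FAST m → push 9. Stack: [9]
LOAD_CONST → push 3. Stack: [9, 3]
BINARY_OP << → 9 << 3 = 72. Stack: [72]
STORE_FAST p → p=72. Stack: []
LOAD_FAST_LOAD_FAST p,p → push 72,72. Stack: [72, 72]
BINARY_OP + → 72 + 72 = 144. Stack: [144]
LOAD_CONST → push 3. Stack: [144, 3]
BINARY_OP << → 144 << 3 = 1152. Stack: [1152]
STORE_FAST r → r=1152. Stack: []
LOAD_FAST_LOAD_FAST a,p → push -6,72. Stack: [-6, 72]
BINARY_OP | → -6 | 72 = -6. Stack: [-6]
LOAD_FAST p → push 72. Stack: [-6, 72]
BINARY_OP - → -6 - 72 = -78. Stack: [-78]
STORE_FAST p → p=-78. Stack: []
LOAD_FAST_LOAD_FAST r,p → push 1152,-78. Stack: [1152, -78]
BINARY_OP - → 1152 - -78 = 1230. Stack: [1230]
STORE_FAST r → r=1230. Stack: []
LOAD_FAST p → push -78. Stack: [-78]
RETURN_VALUE → return -78.

1230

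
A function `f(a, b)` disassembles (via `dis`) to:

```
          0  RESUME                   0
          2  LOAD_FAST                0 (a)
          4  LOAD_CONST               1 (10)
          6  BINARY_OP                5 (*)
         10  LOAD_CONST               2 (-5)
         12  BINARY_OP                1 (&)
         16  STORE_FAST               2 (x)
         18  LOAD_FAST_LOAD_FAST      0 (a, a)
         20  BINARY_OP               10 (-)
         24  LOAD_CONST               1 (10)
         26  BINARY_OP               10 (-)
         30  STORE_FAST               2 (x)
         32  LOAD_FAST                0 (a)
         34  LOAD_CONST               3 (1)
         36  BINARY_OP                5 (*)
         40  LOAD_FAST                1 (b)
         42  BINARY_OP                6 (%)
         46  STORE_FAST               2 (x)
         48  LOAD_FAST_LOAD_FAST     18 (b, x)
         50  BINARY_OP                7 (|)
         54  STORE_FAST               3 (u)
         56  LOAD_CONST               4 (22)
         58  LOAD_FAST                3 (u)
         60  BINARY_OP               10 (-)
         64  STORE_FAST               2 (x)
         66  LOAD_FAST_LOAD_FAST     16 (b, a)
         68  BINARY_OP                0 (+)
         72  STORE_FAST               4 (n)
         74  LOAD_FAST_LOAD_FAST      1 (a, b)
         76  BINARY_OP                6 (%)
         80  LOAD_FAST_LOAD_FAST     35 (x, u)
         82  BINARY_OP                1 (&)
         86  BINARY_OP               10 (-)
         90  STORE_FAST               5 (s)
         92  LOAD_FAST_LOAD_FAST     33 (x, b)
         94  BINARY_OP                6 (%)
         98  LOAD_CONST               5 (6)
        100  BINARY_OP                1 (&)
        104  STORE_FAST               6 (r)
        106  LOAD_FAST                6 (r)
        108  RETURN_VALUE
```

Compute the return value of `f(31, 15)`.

LOAD_FAST a → push 31. Stack: [31]
LOAD_CONST → push 10. Stack: [31, 10]
BINARY_OP * → 31 * 10 = 310. Stack: [310]
LOAD_CONST → push -5. Stack: [310, -5]
BINARY_OP & → 310 & -5 = 306. Stack: [306]
STORE_FAST x → x=306. Stack: []
LOAD_FAST_LOAD_FAST a,a → push 31,31. Stack: [31, 31]
BINARY_OP - → 31 - 31 = 0. Stack: [0]
LOAD_CONST → push 10. Stack: [0, 10]
BINARY_OP - → 0 - 10 = -10. Stack: [-10]
STORE_FAST x → x=-10. Stack: []
LOAD_FAST a → push 31. Stack: [31]
LOAD_CONST → push 1. Stack: [31, 1]
BINARY_OP * → 31 * 1 = 31. Stack: [31]
LOAD_FAST b → push 15. Stack: [31, 15]
BINARY_OP % → 31 % 15 = 1. Stack: [1]
STORE_FAST x → x=1. Stack: []
LOAD_FAST_LOAD_FAST b,x → push 15,1. Stack: [15, 1]
BINARY_OP | → 15 | 1 = 15. Stack: [15]
STORE_FAST u → u=15. Stack: []
LOAD_CONST → push 22. Stack: [22]
LOAD_FAST u → push 15. Stack: [22, 15]
BINARY_OP - → 22 - 15 = 7. Stack: [7]
STORE_FAST x → x=7. Stack: []
LOAD_FAST_LOAD_FAST b,a → push 15,31. Stack: [15, 31]
BINARY_OP + → 15 + 31 = 46. Stack: [46]
STORE_FAST n → n=46. Stack: []
LOAD_FAST_LOAD_FAST a,b → push 31,15. Stack: [31, 15]
BINARY_OP % → 31 % 15 = 1. Stack: [1]
LOAD_FAST_LOAD_FAST x,u → push 7,15. Stack: [1, 7, 15]
BINARY_OP & → 7 & 15 = 7. Stack: [1, 7]
BINARY_OP - → 1 - 7 = -6. Stack: [-6]
STORE_FAST s → s=-6. Stack: []
LOAD_FAST_LOAD_FAST x,b → push 7,15. Stack: [7, 15]
BINARY_OP % → 7 % 15 = 7. Stack: [7]
LOAD_CONST → push 6. Stack: [7, 6]
BINARY_OP & → 7 & 6 = 6. Stack: [6]
STORE_FAST r → r=6. Stack: []
LOAD_FAST r → push 6. Stack: [6]
RETURN_VALUE → return 6.

6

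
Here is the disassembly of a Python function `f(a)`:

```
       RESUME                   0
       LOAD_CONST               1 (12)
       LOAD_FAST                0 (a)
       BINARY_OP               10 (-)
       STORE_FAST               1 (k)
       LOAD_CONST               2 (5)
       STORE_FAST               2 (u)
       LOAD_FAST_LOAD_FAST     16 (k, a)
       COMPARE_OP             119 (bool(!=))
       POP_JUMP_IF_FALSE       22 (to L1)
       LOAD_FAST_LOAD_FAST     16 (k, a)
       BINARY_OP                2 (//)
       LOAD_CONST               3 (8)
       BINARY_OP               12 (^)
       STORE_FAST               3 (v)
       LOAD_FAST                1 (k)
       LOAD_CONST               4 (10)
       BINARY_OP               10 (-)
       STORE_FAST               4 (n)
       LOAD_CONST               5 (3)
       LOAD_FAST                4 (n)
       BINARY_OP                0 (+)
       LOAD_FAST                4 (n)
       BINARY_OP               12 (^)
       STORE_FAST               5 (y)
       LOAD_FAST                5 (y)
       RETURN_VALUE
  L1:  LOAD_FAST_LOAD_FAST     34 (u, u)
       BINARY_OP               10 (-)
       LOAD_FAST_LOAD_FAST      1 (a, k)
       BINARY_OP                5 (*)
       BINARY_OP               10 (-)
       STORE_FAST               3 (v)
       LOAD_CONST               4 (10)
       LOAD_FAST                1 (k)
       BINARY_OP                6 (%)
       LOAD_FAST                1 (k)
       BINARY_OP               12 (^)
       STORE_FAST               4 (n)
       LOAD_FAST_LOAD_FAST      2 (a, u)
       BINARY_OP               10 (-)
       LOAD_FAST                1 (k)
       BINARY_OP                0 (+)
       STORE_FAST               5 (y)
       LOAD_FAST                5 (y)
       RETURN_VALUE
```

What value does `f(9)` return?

LOAD_CONST → push 12. Stack: [12]
LOAD_FAST a → push 9. Stack: [12, 9]
BINARY_OP - → 12 - 9 = 3. Stack: [3]
STORE_FAST k → k=3. Stack: []
LOAD_CONST → push 5. Stack: [5]
STORE_FAST u → u=5. Stack: []
LOAD_FAST_LOAD_FAST k,a → push 3,9. Stack: [3, 9]
COMPARE_OP bool(!=) → 3 vs 9 = True. Stack: [True]
POP_JUMP_IF_FALSE → pop True; no jump. Stack: []
LOAD_FAST_LOAD_FAST k,a → push 3,9. Stack: [3, 9]
BINARY_OP // → 3 // 9 = 0. Stack: [0]
LOAD_CONST → push 8. Stack: [0, 8]
BINARY_OP ^ → 0 ^ 8 = 8. Stack: [8]
STORE_FAST v → v=8. Stack: []
LOAD_FAST k → push 3. Stack: [3]
LOAD_CONST → push 10. Stack: [3, 10]
BINARY_OP - → 3 - 10 = -7. Stack: [-7]
STORE_FAST n → n=-7. Stack: []
LOAD_CONST → push 3. Stack: [3]
LOAD_FAST n → push -7. Stack: [3, -7]
BINARY_OP + → 3 + -7 = -4. Stack: [-4]
LOAD_FAST n → push -7. Stack: [-4, -7]
BINARY_OP ^ → -4 ^ -7 = 5. Stack: [5]
STORE_FAST y → y=5. Stack: []
LOAD_FAST y → push 5. Stack: [5]
RETURN_VALUE → return 5.

5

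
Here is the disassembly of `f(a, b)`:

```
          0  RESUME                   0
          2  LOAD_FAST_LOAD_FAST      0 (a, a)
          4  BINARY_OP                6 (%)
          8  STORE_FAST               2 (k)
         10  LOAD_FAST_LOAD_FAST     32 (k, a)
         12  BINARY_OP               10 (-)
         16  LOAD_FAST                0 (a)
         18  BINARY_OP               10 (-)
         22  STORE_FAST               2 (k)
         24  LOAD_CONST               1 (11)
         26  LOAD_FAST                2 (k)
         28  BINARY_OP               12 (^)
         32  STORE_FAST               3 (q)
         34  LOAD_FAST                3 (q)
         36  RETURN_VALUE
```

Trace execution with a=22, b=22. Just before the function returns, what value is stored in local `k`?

-44

LOAD_FAST_LOAD_FAST a,a → push 22,22. Stack: [22, 22]
BINARY_OP % → 22 % 22 = 0. Stack: [0]
STORE_FAST k → k=0. Stack: []
LOAD_FAST_LOAD_FAST k,a → push 0,22. Stack: [0, 22]
BINARY_OP - → 0 - 22 = -22. Stack: [-22]
LOAD_FAST a → push 22. Stack: [-22, 22]
BINARY_OP - → -22 - 22 = -44. Stack: [-44]
STORE_FAST k → k=-44. Stack: []
LOAD_CONST → push 11. Stack: [11]
LOAD_FAST k → push -44. Stack: [11, -44]
BINARY_OP ^ → 11 ^ -44 = -33. Stack: [-33]
STORE_FAST q → q=-33. Stack: []
LOAD_FAST q → push -33. Stack: [-33]
RETURN_VALUE → return -33.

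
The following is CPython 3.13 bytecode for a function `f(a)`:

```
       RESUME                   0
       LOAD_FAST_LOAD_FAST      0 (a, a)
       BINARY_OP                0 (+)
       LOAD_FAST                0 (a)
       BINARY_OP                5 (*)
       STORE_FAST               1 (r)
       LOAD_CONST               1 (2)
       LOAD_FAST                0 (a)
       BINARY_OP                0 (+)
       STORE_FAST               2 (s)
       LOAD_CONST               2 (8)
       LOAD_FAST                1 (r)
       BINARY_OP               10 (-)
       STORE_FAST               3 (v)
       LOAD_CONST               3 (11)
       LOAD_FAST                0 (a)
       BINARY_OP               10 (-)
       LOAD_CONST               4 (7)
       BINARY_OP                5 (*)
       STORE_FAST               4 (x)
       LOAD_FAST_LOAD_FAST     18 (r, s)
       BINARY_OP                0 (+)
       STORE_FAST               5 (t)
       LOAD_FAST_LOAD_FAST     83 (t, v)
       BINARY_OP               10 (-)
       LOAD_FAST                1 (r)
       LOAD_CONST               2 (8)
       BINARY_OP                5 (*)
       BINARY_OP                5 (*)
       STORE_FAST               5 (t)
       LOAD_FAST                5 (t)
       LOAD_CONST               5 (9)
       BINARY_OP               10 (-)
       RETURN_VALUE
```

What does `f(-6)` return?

LOAD_FAST_LOAD_FAST a,a → push -6,-6. Stack: [-6, -6]
BINARY_OP + → -6 + -6 = -12. Stack: [-12]
LOAD_FAST a → push -6. Stack: [-12, -6]
BINARY_OP * → -12 * -6 = 72. Stack: [72]
STORE_FAST r → r=72. Stack: []
LOAD_CONST → push 2. Stack: [2]
LOAD_FAST a → push -6. Stack: [2, -6]
BINARY_OP + → 2 + -6 = -4. Stack: [-4]
STORE_FAST s → s=-4. Stack: []
LOAD_CONST → push 8. Stack: [8]
LOAD_FAST r → push 72. Stack: [8, 72]
BINARY_OP - → 8 - 72 = -64. Stack: [-64]
STORE_FAST v → v=-64. Stack: []
LOAD_CONST → push 11. Stack: [11]
LOAD_FAST a → push -6. Stack: [11, -6]
BINARY_OP - → 11 - -6 = 17. Stack: [17]
LOAD_CONST → push 7. Stack: [17, 7]
BINARY_OP * → 17 * 7 = 119. Stack: [119]
STORE_FAST x → x=119. Stack: []
LOAD_FAST_LOAD_FAST r,s → push 72,-4. Stack: [72, -4]
BINARY_OP + → 72 + -4 = 68. Stack: [68]
STORE_FAST t → t=68. Stack: []
LOAD_FAST_LOAD_FAST t,v → push 68,-64. Stack: [68, -64]
BINARY_OP - → 68 - -64 = 132. Stack: [132]
LOAD_FAST r → push 72. Stack: [132, 72]
LOAD_CONST → push 8. Stack: [132, 72, 8]
BINARY_OP * → 72 * 8 = 576. Stack: [132, 576]
BINARY_OP * → 132 * 576 = 76032. Stack: [76032]
STORE_FAST t → t=76032. Stack: []
LOAD_FAST t → push 76032. Stack: [76032]
LOAD_CONST → push 9. Stack: [76032, 9]
BINARY_OP - → 76032 - 9 = 76023. Stack: [76023]
RETURN_VALUE → return 76023.

76023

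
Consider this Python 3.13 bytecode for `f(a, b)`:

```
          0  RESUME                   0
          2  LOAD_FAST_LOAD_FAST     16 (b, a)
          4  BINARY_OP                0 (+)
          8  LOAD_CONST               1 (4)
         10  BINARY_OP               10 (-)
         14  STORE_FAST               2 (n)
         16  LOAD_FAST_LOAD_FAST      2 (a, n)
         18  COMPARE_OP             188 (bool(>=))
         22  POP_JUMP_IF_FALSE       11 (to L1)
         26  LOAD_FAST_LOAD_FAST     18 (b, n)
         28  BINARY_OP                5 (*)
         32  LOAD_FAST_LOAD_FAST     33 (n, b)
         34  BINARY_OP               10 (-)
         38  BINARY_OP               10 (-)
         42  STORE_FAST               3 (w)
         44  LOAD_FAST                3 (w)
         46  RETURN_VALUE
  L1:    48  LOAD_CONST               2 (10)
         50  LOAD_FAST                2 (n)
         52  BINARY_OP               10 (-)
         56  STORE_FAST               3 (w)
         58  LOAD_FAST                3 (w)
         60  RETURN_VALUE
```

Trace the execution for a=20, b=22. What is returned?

-28

LOAD_FAST_LOAD_FAST b,a → push 22,20. Stack: [22, 20]
BINARY_OP + → 22 + 20 = 42. Stack: [42]
LOAD_CONST → push 4. Stack: [42, 4]
BINARY_OP - → 42 - 4 = 38. Stack: [38]
STORE_FAST n → n=38. Stack: []
LOAD_FAST_LOAD_FAST a,n → push 20,38. Stack: [20, 38]
COMPARE_OP bool(>=) → 20 vs 38 = False. Stack: [False]
POP_JUMP_IF_FALSE → pop False; jump. Stack: []
LOAD_CONST → push 10. Stack: [10]
LOAD_FAST n → push 38. Stack: [10, 38]
BINARY_OP - → 10 - 38 = -28. Stack: [-28]
STORE_FAST w → w=-28. Stack: []
LOAD_FAST w → push -28. Stack: [-28]
RETURN_VALUE → return -28.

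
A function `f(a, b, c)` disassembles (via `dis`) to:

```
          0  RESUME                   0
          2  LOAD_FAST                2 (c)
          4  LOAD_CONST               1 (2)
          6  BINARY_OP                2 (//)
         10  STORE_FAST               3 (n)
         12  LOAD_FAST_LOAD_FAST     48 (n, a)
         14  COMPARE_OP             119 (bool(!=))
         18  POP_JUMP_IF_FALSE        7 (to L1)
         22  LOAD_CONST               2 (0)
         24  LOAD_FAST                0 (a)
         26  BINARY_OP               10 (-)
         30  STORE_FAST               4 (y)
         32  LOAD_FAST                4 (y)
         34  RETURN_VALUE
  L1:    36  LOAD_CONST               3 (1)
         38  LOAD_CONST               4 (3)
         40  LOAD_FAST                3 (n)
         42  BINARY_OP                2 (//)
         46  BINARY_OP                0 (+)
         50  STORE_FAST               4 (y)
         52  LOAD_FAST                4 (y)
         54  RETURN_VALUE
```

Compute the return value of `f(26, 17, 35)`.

-26

LOAD_FAST c → push 35. Stack: [35]
LOAD_CONST → push 2. Stack: [35, 2]
BINARY_OP // → 35 // 2 = 17. Stack: [17]
STORE_FAST n → n=17. Stack: []
LOAD_FAST_LOAD_FAST n,a → push 17,26. Stack: [17, 26]
COMPARE_OP bool(!=) → 17 vs 26 = True. Stack: [True]
POP_JUMP_IF_FALSE → pop True; no jump. Stack: []
LOAD_CONST → push 0. Stack: [0]
LOAD_FAST a → push 26. Stack: [0, 26]
BINARY_OP - → 0 - 26 = -26. Stack: [-26]
STORE_FAST y → y=-26. Stack: []
LOAD_FAST y → push -26. Stack: [-26]
RETURN_VALUE → return -26.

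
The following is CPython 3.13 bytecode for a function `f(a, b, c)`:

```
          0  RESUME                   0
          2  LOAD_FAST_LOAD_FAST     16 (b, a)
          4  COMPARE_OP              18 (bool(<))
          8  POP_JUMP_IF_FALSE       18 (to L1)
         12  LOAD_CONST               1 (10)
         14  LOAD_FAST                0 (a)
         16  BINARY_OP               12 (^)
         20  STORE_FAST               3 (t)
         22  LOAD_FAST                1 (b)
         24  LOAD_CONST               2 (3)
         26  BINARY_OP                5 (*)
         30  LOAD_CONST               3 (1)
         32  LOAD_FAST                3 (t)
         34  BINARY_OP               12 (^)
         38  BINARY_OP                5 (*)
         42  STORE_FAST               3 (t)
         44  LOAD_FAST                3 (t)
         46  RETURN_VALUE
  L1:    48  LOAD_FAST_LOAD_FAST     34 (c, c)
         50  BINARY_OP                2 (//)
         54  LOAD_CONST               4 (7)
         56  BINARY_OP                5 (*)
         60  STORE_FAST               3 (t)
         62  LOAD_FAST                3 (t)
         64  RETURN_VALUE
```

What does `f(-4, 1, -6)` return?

LOAD_FAST_LOAD_FAST b,a → push 1,-4. Stack: [1, -4]
COMPARE_OP bool(<) → 1 vs -4 = False. Stack: [False]
POP_JUMP_IF_FALSE → pop False; jump. Stack: []
LOAD_FAST_LOAD_FAST c,c → push -6,-6. Stack: [-6, -6]
BINARY_OP // → -6 // -6 = 1. Stack: [1]
LOAD_CONST → push 7. Stack: [1, 7]
BINARY_OP * → 1 * 7 = 7. Stack: [7]
STORE_FAST t → t=7. Stack: []
LOAD_FAST t → push 7. Stack: [7]
RETURN_VALUE → return 7.

7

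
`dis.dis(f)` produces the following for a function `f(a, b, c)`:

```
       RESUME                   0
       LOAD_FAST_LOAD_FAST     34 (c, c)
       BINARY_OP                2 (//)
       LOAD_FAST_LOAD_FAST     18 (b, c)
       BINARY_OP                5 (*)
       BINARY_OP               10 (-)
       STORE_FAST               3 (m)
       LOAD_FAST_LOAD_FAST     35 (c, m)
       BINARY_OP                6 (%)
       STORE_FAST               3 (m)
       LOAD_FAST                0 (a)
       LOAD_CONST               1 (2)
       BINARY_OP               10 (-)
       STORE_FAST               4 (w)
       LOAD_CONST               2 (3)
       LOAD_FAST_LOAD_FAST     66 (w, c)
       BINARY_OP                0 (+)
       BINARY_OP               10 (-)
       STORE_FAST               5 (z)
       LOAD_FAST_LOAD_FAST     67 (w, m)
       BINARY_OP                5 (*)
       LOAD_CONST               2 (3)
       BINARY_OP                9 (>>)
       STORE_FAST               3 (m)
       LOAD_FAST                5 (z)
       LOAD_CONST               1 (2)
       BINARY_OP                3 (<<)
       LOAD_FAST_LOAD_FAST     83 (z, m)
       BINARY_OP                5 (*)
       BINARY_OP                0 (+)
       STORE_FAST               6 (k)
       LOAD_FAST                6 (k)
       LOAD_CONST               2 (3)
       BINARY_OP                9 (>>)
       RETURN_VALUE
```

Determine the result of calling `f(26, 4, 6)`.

LOAD_FAST_LOAD_FAST c,c → push 6,6. Stack: [6, 6]
BINARY_OP // → 6 // 6 = 1. Stack: [1]
LOAD_FAST_LOAD_FAST b,c → push 4,6. Stack: [1, 4, 6]
BINARY_OP * → 4 * 6 = 24. Stack: [1, 24]
BINARY_OP - → 1 - 24 = -23. Stack: [-23]
STORE_FAST m → m=-23. Stack: []
LOAD_FAST_LOAD_FAST c,m → push 6,-23. Stack: [6, -23]
BINARY_OP % → 6 % -23 = -17. Stack: [-17]
STORE_FAST m → m=-17. Stack: []
LOAD_FAST a → push 26. Stack: [26]
LOAD_CONST → push 2. Stack: [26, 2]
BINARY_OP - → 26 - 2 = 24. Stack: [24]
STORE_FAST w → w=24. Stack: []
LOAD_CONST → push 3. Stack: [3]
LOAD_FAST_LOAD_FAST w,c → push 24,6. Stack: [3, 24, 6]
BINARY_OP + → 24 + 6 = 30. Stack: [3, 30]
BINARY_OP - → 3 - 30 = -27. Stack: [-27]
STORE_FAST z → z=-27. Stack: []
LOAD_FAST_LOAD_FAST w,m → push 24,-17. Stack: [24, -17]
BINARY_OP * → 24 * -17 = -408. Stack: [-408]
LOAD_CONST → push 3. Stack: [-408, 3]
BINARY_OP >> → -408 >> 3 = -51. Stack: [-51]
STORE_FAST m → m=-51. Stack: []
LOAD_FAST z → push -27. Stack: [-27]
LOAD_CONST → push 2. Stack: [-27, 2]
BINARY_OP << → -27 << 2 = -108. Stack: [-108]
LOAD_FAST_LOAD_FAST z,m → push -27,-51. Stack: [-108, -27, -51]
BINARY_OP * → -27 * -51 = 1377. Stack: [-108, 1377]
BINARY_OP + → -108 + 1377 = 1269. Stack: [1269]
STORE_FAST k → k=1269. Stack: []
LOAD_FAST k → push 1269. Stack: [1269]
LOAD_CONST → push 3. Stack: [1269, 3]
BINARY_OP >> → 1269 >> 3 = 158. Stack: [158]
RETURN_VALUE → return 158.

158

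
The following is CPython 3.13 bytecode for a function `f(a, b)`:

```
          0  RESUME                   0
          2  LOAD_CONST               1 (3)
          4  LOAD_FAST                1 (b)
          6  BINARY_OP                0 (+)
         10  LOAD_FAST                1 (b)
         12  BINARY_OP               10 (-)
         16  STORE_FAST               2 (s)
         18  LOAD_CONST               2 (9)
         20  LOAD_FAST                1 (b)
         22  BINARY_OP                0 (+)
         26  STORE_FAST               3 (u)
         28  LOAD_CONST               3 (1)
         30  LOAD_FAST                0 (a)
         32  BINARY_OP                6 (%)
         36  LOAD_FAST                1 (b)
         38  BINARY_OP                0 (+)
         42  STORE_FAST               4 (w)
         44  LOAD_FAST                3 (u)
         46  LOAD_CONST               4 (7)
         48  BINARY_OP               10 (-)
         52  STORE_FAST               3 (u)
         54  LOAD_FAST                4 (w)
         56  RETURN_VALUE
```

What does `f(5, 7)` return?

8

LOAD_CONST → push 3. Stack: [3]
LOAD_FAST b → push 7. Stack: [3, 7]
BINARY_OP + → 3 + 7 = 10. Stack: [10]
LOAD_FAST b → push 7. Stack: [10, 7]
BINARY_OP - → 10 - 7 = 3. Stack: [3]
STORE_FAST s → s=3. Stack: []
LOAD_CONST → push 9. Stack: [9]
LOAD_FAST b → push 7. Stack: [9, 7]
BINARY_OP + → 9 + 7 = 16. Stack: [16]
STORE_FAST u → u=16. Stack: []
LOAD_CONST → push 1. Stack: [1]
LOAD_FAST a → push 5. Stack: [1, 5]
BINARY_OP % → 1 % 5 = 1. Stack: [1]
LOAD_FAST b → push 7. Stack: [1, 7]
BINARY_OP + → 1 + 7 = 8. Stack: [8]
STORE_FAST w → w=8. Stack: []
LOAD_FAST u → push 16. Stack: [16]
LOAD_CONST → push 7. Stack: [16, 7]
BINARY_OP - → 16 - 7 = 9. Stack: [9]
STORE_FAST u → u=9. Stack: []
LOAD_FAST w → push 8. Stack: [8]
RETURN_VALUE → return 8.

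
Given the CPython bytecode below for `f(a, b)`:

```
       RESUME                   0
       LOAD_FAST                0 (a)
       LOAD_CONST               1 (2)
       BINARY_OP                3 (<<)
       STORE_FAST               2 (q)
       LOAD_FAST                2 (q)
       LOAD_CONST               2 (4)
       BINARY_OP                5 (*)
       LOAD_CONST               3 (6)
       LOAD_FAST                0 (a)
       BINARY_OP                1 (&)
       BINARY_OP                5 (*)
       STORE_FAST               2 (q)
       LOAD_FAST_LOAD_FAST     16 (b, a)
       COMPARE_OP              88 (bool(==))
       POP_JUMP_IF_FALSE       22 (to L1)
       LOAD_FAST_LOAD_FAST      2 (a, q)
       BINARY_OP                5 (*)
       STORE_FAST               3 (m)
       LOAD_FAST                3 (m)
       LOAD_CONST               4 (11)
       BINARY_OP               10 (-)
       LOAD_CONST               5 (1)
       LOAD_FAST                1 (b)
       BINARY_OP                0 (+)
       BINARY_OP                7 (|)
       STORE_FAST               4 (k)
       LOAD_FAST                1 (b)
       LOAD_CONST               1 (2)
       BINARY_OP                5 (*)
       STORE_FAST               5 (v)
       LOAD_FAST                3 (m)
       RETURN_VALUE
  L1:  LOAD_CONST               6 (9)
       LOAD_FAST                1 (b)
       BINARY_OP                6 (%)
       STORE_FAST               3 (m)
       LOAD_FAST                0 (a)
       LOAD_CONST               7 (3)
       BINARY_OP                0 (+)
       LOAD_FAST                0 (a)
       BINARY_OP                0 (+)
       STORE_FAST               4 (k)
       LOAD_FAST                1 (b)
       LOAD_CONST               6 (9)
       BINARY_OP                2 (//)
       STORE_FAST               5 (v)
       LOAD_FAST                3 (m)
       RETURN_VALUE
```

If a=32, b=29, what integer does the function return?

LOAD_FAST a → push 32. Stack: [32]
LOAD_CONST → push 2. Stack: [32, 2]
BINARY_OP << → 32 << 2 = 128. Stack: [128]
STORE_FAST q → q=128. Stack: []
LOAD_FAST q → push 128. Stack: [128]
LOAD_CONST → push 4. Stack: [128, 4]
BINARY_OP * → 128 * 4 = 512. Stack: [512]
LOAD_CONST → push 6. Stack: [512, 6]
LOAD_FAST a → push 32. Stack: [512, 6, 32]
BINARY_OP & → 6 & 32 = 0. Stack: [512, 0]
BINARY_OP * → 512 * 0 = 0. Stack: [0]
STORE_FAST q → q=0. Stack: []
LOAD_FAST_LOAD_FAST b,a → push 29,32. Stack: [29, 32]
COMPARE_OP bool(==) → 29 vs 32 = False. Stack: [False]
POP_JUMP_IF_FALSE → pop False; jump. Stack: []
LOAD_CONST → push 9. Stack: [9]
LOAD_FAST b → push 29. Stack: [9, 29]
BINARY_OP % → 9 % 29 = 9. Stack: [9]
STORE_FAST m → m=9. Stack: []
LOAD_FAST a → push 32. Stack: [32]
LOAD_CONST → push 3. Stack: [32, 3]
BINARY_OP + → 32 + 3 = 35. Stack: [35]
LOAD_FAST a → push 32. Stack: [35, 32]
BINARY_OP + → 35 + 32 = 67. Stack: [67]
STORE_FAST k → k=67. Stack: []
LOAD_FAST b → push 29. Stack: [29]
LOAD_CONST → push 9. Stack: [29, 9]
BINARY_OP // → 29 // 9 = 3. Stack: [3]
STORE_FAST v → v=3. Stack: []
LOAD_FAST m → push 9. Stack: [9]
RETURN_VALUE → return 9.

9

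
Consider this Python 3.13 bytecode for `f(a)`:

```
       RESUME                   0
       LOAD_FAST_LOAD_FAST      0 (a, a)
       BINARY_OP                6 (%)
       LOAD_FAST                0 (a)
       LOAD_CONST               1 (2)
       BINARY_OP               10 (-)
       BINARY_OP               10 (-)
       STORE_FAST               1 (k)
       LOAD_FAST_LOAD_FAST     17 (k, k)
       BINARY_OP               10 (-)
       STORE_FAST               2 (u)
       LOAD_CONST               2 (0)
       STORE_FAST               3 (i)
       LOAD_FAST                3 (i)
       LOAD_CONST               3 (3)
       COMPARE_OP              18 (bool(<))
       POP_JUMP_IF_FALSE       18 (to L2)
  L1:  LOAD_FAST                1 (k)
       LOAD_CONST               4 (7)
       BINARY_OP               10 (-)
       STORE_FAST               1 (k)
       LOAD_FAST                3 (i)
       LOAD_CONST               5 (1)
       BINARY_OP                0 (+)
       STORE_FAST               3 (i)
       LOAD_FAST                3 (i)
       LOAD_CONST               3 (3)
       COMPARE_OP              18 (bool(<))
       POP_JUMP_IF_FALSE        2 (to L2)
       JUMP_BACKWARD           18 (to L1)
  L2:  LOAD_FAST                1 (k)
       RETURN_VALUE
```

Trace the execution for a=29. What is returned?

-48

LOAD_FAST_LOAD_FAST a,a → push 29,29. Stack: [29, 29]
BINARY_OP % → 29 % 29 = 0. Stack: [0]
LOAD_FAST a → push 29. Stack: [0, 29]
LOAD_CONST → push 2. Stack: [0, 29, 2]
BINARY_OP - → 29 - 2 = 27. Stack: [0, 27]
BINARY_OP - → 0 - 27 = -27. Stack: [-27]
STORE_FAST k → k=-27. Stack: []
LOAD_FAST_LOAD_FAST k,k → push -27,-27. Stack: [-27, -27]
BINARY_OP - → -27 - -27 = 0. Stack: [0]
STORE_FAST u → u=0. Stack: []
LOAD_CONST → push 0. Stack: [0]
STORE_FAST i → i=0. Stack: []
LOAD_FAST i → push 0. Stack: [0]
LOAD_CONST → push 3. Stack: [0, 3]
COMPARE_OP bool(<) → 0 vs 3 = True. Stack: [True]
POP_JUMP_IF_FALSE → pop True; no jump. Stack: []
LOAD_FAST k → push -27. Stack: [-27]
LOAD_CONST → push 7. Stack: [-27, 7]
BINARY_OP - → -27 - 7 = -34. Stack: [-34]
STORE_FAST k → k=-34. Stack: []
LOAD_FAST i → push 0. Stack: [0]
LOAD_CONST → push 1. Stack: [0, 1]
BINARY_OP + → 0 + 1 = 1. Stack: [1]
STORE_FAST i → i=1. Stack: []
LOAD_FAST i → push 1. Stack: [1]
LOAD_CONST → push 3. Stack: [1, 3]
COMPARE_OP bool(<) → 1 vs 3 = True. Stack: [True]
POP_JUMP_IF_FALSE → pop True; no jump. Stack: []
LOAD_FAST k → push -34. Stack: [-34]
LOAD_CONST → push 7. Stack: [-34, 7]
BINARY_OP - → -34 - 7 = -41. Stack: [-41]
STORE_FAST k → k=-41. Stack: []
LOAD_FAST i → push 1. Stack: [1]
LOAD_CONST → push 1. Stack: [1, 1]
BINARY_OP + → 1 + 1 = 2. Stack: [2]
STORE_FAST i → i=2. Stack: []
LOAD_FAST i → push 2. Stack: [2]
LOAD_CONST → push 3. Stack: [2, 3]
COMPARE_OP bool(<) → 2 vs 3 = True. Stack: [True]
POP_JUMP_IF_FALSE → pop True; no jump. Stack: []
LOAD_FAST k → push -41. Stack: [-41]
LOAD_CONST → push 7. Stack: [-41, 7]
BINARY_OP - → -41 - 7 = -48. Stack: [-48]
STORE_FAST k → k=-48. Stack: []
LOAD_FAST i → push 2. Stack: [2]
LOAD_CONST → push 1. Stack: [2, 1]
BINARY_OP + → 2 + 1 = 3. Stack: [3]
STORE_FAST i → i=3. Stack: []
LOAD_FAST i → push 3. Stack: [3]
LOAD_CONST → push 3. Stack: [3, 3]
COMPARE_OP bool(<) → 3 vs 3 = False. Stack: [False]
POP_JUMP_IF_FALSE → pop False; jump. Stack: []
LOAD_FAST k → push -48. Stack: [-48]
RETURN_VALUE → return -48.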